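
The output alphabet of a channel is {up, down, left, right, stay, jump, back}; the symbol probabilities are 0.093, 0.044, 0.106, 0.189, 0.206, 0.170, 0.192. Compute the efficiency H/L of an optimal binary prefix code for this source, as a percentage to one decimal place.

97.7%

Entropy H = −Σ p log₂ p ≈ 2.6757 bits.
Huffman merges: 11/250+93/1000→137/1000; 53/500+137/1000→243/1000; 17/100+189/1000→359/1000; 24/125+103/500→199/500; 243/1000+359/1000→301/500; 199/500+301/500→1. L = 2739/1000 ≈ 2.7390.
Efficiency = H/L = 2.6757/2.7390 = 97.7%.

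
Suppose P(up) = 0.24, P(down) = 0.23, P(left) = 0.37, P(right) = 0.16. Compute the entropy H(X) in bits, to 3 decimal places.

H = −Σ pᵢ log₂ pᵢ.
−0.24·log₂(0.24) = 0.4941
−0.23·log₂(0.23) = 0.4877
−0.37·log₂(0.37) = 0.5307
−0.16·log₂(0.16) = 0.4230
Sum ≈ 1.9355 → 1.936 bits.

1.936 bits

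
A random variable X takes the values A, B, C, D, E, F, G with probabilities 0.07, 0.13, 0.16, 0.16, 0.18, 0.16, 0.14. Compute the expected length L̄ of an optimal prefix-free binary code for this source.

Repeatedly combine the two least-probable nodes; the expected code length is the sum of the merged weights.
merge 7/100 + 13/100 → 1/5
merge 7/50 + 4/25 → 3/10
merge 4/25 + 4/25 → 8/25
merge 9/50 + 1/5 → 19/50
merge 3/10 + 8/25 → 31/50
merge 19/50 + 31/50 → 1
L = 1/5 + 3/10 + 8/25 + 19/50 + 31/50 + 1 = 141/50 = 2.82 bits/symbol.

2.82 bits/symbol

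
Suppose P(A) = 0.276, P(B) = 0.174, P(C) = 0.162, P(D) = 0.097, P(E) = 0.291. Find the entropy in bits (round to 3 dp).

2.222 bits

H = −Σ pᵢ log₂ pᵢ.
−0.276·log₂(0.276) = 0.5126
−0.174·log₂(0.174) = 0.4390
−0.162·log₂(0.162) = 0.4254
−0.097·log₂(0.097) = 0.3265
−0.291·log₂(0.291) = 0.5182
Sum ≈ 2.2217 → 2.222 bits.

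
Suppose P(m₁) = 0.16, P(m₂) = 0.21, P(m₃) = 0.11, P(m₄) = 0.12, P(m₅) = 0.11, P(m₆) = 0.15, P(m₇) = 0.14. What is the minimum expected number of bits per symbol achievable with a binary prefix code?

Repeatedly combine the two least-probable nodes; the expected code length is the sum of the merged weights.
merge 11/100 + 11/100 → 11/50
merge 3/25 + 7/50 → 13/50
merge 3/20 + 4/25 → 31/100
merge 21/100 + 11/50 → 43/100
merge 13/50 + 31/100 → 57/100
merge 43/100 + 57/100 → 1
L = 11/50 + 13/50 + 31/100 + 43/100 + 57/100 + 1 = 279/100 = 2.79 bits/symbol.

2.79 bits/symbol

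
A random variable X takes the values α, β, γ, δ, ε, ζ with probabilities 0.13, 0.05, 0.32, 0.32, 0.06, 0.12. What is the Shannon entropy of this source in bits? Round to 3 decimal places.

2.261 bits

H = −Σ pᵢ log₂ pᵢ.
−0.13·log₂(0.13) = 0.3826
−0.05·log₂(0.05) = 0.2161
−0.32·log₂(0.32) = 0.5260
−0.32·log₂(0.32) = 0.5260
−0.06·log₂(0.06) = 0.2435
−0.12·log₂(0.12) = 0.3671
Sum ≈ 2.2614 → 2.261 bits.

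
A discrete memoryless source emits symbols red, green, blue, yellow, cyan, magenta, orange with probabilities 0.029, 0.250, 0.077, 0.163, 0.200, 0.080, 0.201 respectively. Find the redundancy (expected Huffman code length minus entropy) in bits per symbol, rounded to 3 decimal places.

Entropy H = −Σ p log₂ p ≈ 2.5807 bits.
Huffman merges: 29/1000+77/1000→53/500; 2/25+53/500→93/500; 163/1000+93/500→349/1000; 1/5+201/1000→401/1000; 1/4+349/1000→599/1000; 401/1000+599/1000→1. L = 2641/1000 ≈ 2.6410.
L − H = 2.6410 − 2.5807 = 0.060 bits.

0.060 bits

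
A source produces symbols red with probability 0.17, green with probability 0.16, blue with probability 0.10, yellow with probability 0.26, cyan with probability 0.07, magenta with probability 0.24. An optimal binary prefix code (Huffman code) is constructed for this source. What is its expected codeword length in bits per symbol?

2.5 bits/symbol

Repeatedly combine the two least-probable nodes; the expected code length is the sum of the merged weights.
merge 7/100 + 1/10 → 17/100
merge 4/25 + 17/100 → 33/100
merge 17/100 + 6/25 → 41/100
merge 13/50 + 33/100 → 59/100
merge 41/100 + 59/100 → 1
L = 17/100 + 33/100 + 41/100 + 59/100 + 1 = 5/2 = 2.5 bits/symbol.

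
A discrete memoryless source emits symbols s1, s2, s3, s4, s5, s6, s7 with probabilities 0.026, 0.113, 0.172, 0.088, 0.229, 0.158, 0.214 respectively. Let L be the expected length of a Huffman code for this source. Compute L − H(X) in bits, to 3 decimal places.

Entropy H = −Σ p log₂ p ≈ 2.6213 bits.
Huffman merges: 13/500+11/125→57/500; 113/1000+57/500→227/1000; 79/500+43/250→33/100; 107/500+227/1000→441/1000; 229/1000+33/100→559/1000; 441/1000+559/1000→1. L = 2671/1000 ≈ 2.6710.
L − H = 2.6710 − 2.6213 = 0.050 bits.

0.050 bits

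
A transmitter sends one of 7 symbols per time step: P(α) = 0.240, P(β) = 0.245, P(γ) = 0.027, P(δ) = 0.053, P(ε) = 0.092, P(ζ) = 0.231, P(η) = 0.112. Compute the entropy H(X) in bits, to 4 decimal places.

H = −Σ pᵢ log₂ pᵢ.
−0.240·log₂(0.240) = 0.4941
−0.245·log₂(0.245) = 0.4971
−0.027·log₂(0.027) = 0.1407
−0.053·log₂(0.053) = 0.2246
−0.092·log₂(0.092) = 0.3167
−0.231·log₂(0.231) = 0.4883
−0.112·log₂(0.112) = 0.3537
Sum ≈ 2.5153 → 2.5153 bits.

2.5153 bits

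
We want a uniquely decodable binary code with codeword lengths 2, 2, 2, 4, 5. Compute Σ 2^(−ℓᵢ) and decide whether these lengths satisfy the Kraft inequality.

With common denominator 2^5 = 32: Σ 2^(−ℓᵢ) = 8/32 + 8/32 + 8/32 + 2/32 + 1/32 = 27/32 = 0.84375.
Kraft's inequality requires Σ ≤ 1; here Σ = 0.84375 ≤ 1, so such a prefix code exists.

0.84375; yes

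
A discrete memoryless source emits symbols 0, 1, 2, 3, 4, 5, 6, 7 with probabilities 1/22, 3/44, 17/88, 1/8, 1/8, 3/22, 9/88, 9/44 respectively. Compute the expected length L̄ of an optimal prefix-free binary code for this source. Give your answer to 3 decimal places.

2.909 bits/symbol

Repeatedly combine the two least-probable nodes; the expected code length is the sum of the merged weights.
merge 1/22 + 3/44 → 5/44
merge 9/88 + 5/44 → 19/88
merge 1/8 + 1/8 → 1/4
merge 3/22 + 17/88 → 29/88
merge 9/44 + 19/88 → 37/88
merge 1/4 + 29/88 → 51/88
merge 37/88 + 51/88 → 1
L = 5/44 + 19/88 + 1/4 + 29/88 + 37/88 + 51/88 + 1 = 32/11 ≈ 2.909 bits/symbol.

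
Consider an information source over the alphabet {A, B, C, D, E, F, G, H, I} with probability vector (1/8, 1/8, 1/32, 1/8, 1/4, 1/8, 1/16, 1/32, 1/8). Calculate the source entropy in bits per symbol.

2.9375 bits

Each probability is a power of 1/2, so log₂(1/p) is an integer.
H = Σ p·log₂(1/p) = 1/8·3 + 1/8·3 + 1/32·5 + 1/8·3 + 1/4·2 + 1/8·3 + 1/16·4 + 1/32·5 + 1/8·3 = 2.9375 bits.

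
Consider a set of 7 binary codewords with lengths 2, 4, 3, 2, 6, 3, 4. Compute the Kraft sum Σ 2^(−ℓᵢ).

With common denominator 2^6 = 64: Σ 2^(−ℓᵢ) = 16/64 + 4/64 + 8/64 + 16/64 + 1/64 + 8/64 + 4/64 = 57/64 = 0.890625.

0.890625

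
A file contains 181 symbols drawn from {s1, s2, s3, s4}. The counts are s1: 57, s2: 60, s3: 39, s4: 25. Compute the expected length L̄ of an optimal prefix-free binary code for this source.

Probabilities are the counts divided by 181.
Repeatedly combine the two least-probable nodes; the expected code length is the sum of the merged weights.
merge 25/181 + 39/181 → 64/181
merge 57/181 + 60/181 → 117/181
merge 64/181 + 117/181 → 1
L = 64/181 + 117/181 + 1 = 2 bits/symbol.

2 bits/symbol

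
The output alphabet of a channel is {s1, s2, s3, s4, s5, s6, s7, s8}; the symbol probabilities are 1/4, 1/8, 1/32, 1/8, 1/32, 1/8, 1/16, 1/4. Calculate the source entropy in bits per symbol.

Each probability is a power of 1/2, so log₂(1/p) is an integer.
H = Σ p·log₂(1/p) = 1/4·2 + 1/8·3 + 1/32·5 + 1/8·3 + 1/32·5 + 1/8·3 + 1/16·4 + 1/4·2 = 2.6875 bits.

2.6875 bits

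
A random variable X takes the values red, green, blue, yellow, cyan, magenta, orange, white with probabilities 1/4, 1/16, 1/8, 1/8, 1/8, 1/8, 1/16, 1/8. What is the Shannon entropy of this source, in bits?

2.875 bits

Each probability is a power of 1/2, so log₂(1/p) is an integer.
H = Σ p·log₂(1/p) = 1/4·2 + 1/16·4 + 1/8·3 + 1/8·3 + 1/8·3 + 1/8·3 + 1/16·4 + 1/8·3 = 2.875 bits.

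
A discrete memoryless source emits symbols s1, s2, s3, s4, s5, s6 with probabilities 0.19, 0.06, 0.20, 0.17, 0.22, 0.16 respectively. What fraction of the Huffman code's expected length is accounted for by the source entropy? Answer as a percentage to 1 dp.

97.0%

Entropy H = −Σ p log₂ p ≈ 2.5013 bits.
Huffman merges: 3/50+4/25→11/50; 17/100+19/100→9/25; 1/5+11/50→21/50; 11/50+9/25→29/50; 21/50+29/50→1. L = 129/50 ≈ 2.5800.
Efficiency = H/L = 2.5013/2.5800 = 97.0%.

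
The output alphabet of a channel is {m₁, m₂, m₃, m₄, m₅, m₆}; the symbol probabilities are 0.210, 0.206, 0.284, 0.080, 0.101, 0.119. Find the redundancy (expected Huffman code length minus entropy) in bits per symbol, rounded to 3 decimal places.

Entropy H = −Σ p log₂ p ≈ 2.4491 bits.
Huffman merges: 2/25+101/1000→181/1000; 119/1000+181/1000→3/10; 103/500+21/100→52/125; 71/250+3/10→73/125; 52/125+73/125→1. L = 2481/1000 ≈ 2.4810.
L − H = 2.4810 − 2.4491 = 0.032 bits.

0.032 bits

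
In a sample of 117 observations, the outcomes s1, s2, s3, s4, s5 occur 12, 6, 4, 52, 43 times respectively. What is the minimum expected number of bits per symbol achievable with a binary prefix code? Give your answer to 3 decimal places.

1.829 bits/symbol

Probabilities are the counts divided by 117.
Repeatedly combine the two least-probable nodes; the expected code length is the sum of the merged weights.
merge 4/117 + 2/39 → 10/117
merge 10/117 + 4/39 → 22/117
merge 22/117 + 43/117 → 5/9
merge 4/9 + 5/9 → 1
L = 10/117 + 22/117 + 5/9 + 1 = 214/117 ≈ 1.829 bits/symbol.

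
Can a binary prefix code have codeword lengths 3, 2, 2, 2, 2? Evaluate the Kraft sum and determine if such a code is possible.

1.125; no

With common denominator 2^3 = 8: Σ 2^(−ℓᵢ) = 1/8 + 2/8 + 2/8 + 2/8 + 2/8 = 9/8 = 1.125.
Kraft's inequality requires Σ ≤ 1; here Σ = 1.125 > 1, so no such prefix code exists.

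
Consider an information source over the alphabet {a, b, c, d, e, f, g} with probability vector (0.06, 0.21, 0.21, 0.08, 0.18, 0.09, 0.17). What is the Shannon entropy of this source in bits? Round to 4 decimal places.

2.6732 bits

H = −Σ pᵢ log₂ pᵢ.
−0.06·log₂(0.06) = 0.2435
−0.21·log₂(0.21) = 0.4728
−0.21·log₂(0.21) = 0.4728
−0.08·log₂(0.08) = 0.2915
−0.18·log₂(0.18) = 0.4453
−0.09·log₂(0.09) = 0.3127
−0.17·log₂(0.17) = 0.4346
Sum ≈ 2.6732 → 2.6732 bits.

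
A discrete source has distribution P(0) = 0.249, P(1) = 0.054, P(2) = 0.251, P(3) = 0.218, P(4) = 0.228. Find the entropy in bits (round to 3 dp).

H = −Σ pᵢ log₂ pᵢ.
−0.249·log₂(0.249) = 0.4994
−0.054·log₂(0.054) = 0.2274
−0.251·log₂(0.251) = 0.5006
−0.218·log₂(0.218) = 0.4791
−0.228·log₂(0.228) = 0.4863
Sum ≈ 2.1928 → 2.193 bits.

2.193 bits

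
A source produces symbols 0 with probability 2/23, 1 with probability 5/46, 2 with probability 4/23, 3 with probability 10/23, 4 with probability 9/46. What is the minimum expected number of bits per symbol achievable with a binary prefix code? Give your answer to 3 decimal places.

2.130 bits/symbol

Repeatedly combine the two least-probable nodes; the expected code length is the sum of the merged weights.
merge 2/23 + 5/46 → 9/46
merge 4/23 + 9/46 → 17/46
merge 9/46 + 17/46 → 13/23
merge 10/23 + 13/23 → 1
L = 9/46 + 17/46 + 13/23 + 1 = 49/23 ≈ 2.130 bits/symbol.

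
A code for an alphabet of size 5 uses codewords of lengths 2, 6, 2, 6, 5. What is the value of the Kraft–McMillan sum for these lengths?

With common denominator 2^6 = 64: Σ 2^(−ℓᵢ) = 16/64 + 1/64 + 16/64 + 1/64 + 2/64 = 36/64 = 0.5625.

0.5625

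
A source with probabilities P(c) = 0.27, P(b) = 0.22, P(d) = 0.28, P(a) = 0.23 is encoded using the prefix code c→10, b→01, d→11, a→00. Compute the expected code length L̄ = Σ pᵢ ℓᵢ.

L̄ = Σ pᵢ·ℓᵢ = 0.27·2 + 0.22·2 + 0.28·2 + 0.23·2 = 2 bits/symbol.

2 bits/symbol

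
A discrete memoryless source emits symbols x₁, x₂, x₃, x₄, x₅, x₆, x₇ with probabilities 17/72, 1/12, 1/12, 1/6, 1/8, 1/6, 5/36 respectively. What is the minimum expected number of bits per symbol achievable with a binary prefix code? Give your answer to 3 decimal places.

Repeatedly combine the two least-probable nodes; the expected code length is the sum of the merged weights.
merge 1/12 + 1/12 → 1/6
merge 1/8 + 5/36 → 19/72
merge 1/6 + 1/6 → 1/3
merge 1/6 + 17/72 → 29/72
merge 19/72 + 1/3 → 43/72
merge 29/72 + 43/72 → 1
L = 1/6 + 19/72 + 1/3 + 29/72 + 43/72 + 1 = 199/72 ≈ 2.764 bits/symbol.

2.764 bits/symbol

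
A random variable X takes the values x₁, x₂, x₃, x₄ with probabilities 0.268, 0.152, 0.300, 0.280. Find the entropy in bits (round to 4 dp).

H = −Σ pᵢ log₂ pᵢ.
−0.268·log₂(0.268) = 0.5091
−0.152·log₂(0.152) = 0.4131
−0.300·log₂(0.300) = 0.5211
−0.280·log₂(0.280) = 0.5142
Sum ≈ 1.9575 → 1.9575 bits.

1.9575 bits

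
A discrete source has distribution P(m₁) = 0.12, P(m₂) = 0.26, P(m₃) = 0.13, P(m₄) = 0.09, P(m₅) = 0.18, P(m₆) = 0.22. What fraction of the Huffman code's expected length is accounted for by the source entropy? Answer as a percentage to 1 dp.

98.9%

Entropy H = −Σ p log₂ p ≈ 2.4935 bits.
Huffman merges: 9/100+3/25→21/100; 13/100+9/50→31/100; 21/100+11/50→43/100; 13/50+31/100→57/100; 43/100+57/100→1. L = 63/25 ≈ 2.5200.
Efficiency = H/L = 2.4935/2.5200 = 98.9%.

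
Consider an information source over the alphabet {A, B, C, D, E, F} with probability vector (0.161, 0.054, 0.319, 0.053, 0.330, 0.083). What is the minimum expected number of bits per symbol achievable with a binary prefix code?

2.297 bits/symbol

Repeatedly combine the two least-probable nodes; the expected code length is the sum of the merged weights.
merge 53/1000 + 27/500 → 107/1000
merge 83/1000 + 107/1000 → 19/100
merge 161/1000 + 19/100 → 351/1000
merge 319/1000 + 33/100 → 649/1000
merge 351/1000 + 649/1000 → 1
L = 107/1000 + 19/100 + 351/1000 + 649/1000 + 1 = 2297/1000 = 2.297 bits/symbol.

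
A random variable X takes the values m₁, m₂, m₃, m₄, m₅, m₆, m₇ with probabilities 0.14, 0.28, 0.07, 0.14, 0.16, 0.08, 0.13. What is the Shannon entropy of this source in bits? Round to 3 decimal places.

2.674 bits

H = −Σ pᵢ log₂ pᵢ.
−0.14·log₂(0.14) = 0.3971
−0.28·log₂(0.28) = 0.5142
−0.07·log₂(0.07) = 0.2686
−0.14·log₂(0.14) = 0.3971
−0.16·log₂(0.16) = 0.4230
−0.08·log₂(0.08) = 0.2915
−0.13·log₂(0.13) = 0.3826
Sum ≈ 2.6742 → 2.674 bits.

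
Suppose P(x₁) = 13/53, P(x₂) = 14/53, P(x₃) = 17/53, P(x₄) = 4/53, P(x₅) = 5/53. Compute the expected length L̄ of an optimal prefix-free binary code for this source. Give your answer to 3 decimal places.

Repeatedly combine the two least-probable nodes; the expected code length is the sum of the merged weights.
merge 4/53 + 5/53 → 9/53
merge 9/53 + 13/53 → 22/53
merge 14/53 + 17/53 → 31/53
merge 22/53 + 31/53 → 1
L = 9/53 + 22/53 + 31/53 + 1 = 115/53 ≈ 2.170 bits/symbol.

2.170 bits/symbol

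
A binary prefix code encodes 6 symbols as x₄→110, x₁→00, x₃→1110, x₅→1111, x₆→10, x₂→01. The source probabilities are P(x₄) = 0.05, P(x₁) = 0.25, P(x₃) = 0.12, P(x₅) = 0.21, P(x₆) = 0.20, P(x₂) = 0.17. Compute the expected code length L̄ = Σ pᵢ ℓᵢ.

L̄ = Σ pᵢ·ℓᵢ = 0.05·3 + 0.25·2 + 0.12·4 + 0.21·4 + 0.20·2 + 0.17·2 = 2.71 bits/symbol.

2.71 bits/symbol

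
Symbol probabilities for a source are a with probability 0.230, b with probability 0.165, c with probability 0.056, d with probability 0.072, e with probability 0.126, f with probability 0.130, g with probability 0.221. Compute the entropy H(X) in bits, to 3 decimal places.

2.663 bits

H = −Σ pᵢ log₂ pᵢ.
−0.230·log₂(0.230) = 0.4877
−0.165·log₂(0.165) = 0.4289
−0.056·log₂(0.056) = 0.2329
−0.072·log₂(0.072) = 0.2733
−0.126·log₂(0.126) = 0.3766
−0.130·log₂(0.130) = 0.3826
−0.221·log₂(0.221) = 0.4813
Sum ≈ 2.6633 → 2.663 bits.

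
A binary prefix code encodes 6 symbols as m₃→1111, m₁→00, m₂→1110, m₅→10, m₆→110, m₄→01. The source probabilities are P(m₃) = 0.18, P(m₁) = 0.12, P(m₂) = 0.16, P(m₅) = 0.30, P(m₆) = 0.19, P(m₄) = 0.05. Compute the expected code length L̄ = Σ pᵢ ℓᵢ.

L̄ = Σ pᵢ·ℓᵢ = 0.18·4 + 0.12·2 + 0.16·4 + 0.30·2 + 0.19·3 + 0.05·2 = 2.87 bits/symbol.

2.87 bits/symbol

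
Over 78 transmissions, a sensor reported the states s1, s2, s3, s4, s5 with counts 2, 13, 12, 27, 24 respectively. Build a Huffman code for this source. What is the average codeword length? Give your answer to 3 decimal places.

2.179 bits/symbol

Probabilities are the counts divided by 78.
Repeatedly combine the two least-probable nodes; the expected code length is the sum of the merged weights.
merge 1/39 + 2/13 → 7/39
merge 1/6 + 7/39 → 9/26
merge 4/13 + 9/26 → 17/26
merge 9/26 + 17/26 → 1
L = 7/39 + 9/26 + 17/26 + 1 = 85/39 ≈ 2.179 bits/symbol.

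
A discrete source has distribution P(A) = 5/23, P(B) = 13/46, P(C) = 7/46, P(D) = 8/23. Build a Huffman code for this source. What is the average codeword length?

Repeatedly combine the two least-probable nodes; the expected code length is the sum of the merged weights.
merge 7/46 + 5/23 → 17/46
merge 13/46 + 8/23 → 29/46
merge 17/46 + 29/46 → 1
L = 17/46 + 29/46 + 1 = 2 bits/symbol.

2 bits/symbol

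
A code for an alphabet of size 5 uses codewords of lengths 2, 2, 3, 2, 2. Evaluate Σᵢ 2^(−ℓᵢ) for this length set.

1.125

With common denominator 2^3 = 8: Σ 2^(−ℓᵢ) = 2/8 + 2/8 + 1/8 + 2/8 + 2/8 = 9/8 = 1.125.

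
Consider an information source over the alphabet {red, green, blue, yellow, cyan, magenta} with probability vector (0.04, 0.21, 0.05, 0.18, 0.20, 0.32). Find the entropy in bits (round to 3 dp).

2.310 bits

H = −Σ pᵢ log₂ pᵢ.
−0.04·log₂(0.04) = 0.1858
−0.21·log₂(0.21) = 0.4728
−0.05·log₂(0.05) = 0.2161
−0.18·log₂(0.18) = 0.4453
−0.20·log₂(0.20) = 0.4644
−0.32·log₂(0.32) = 0.5260
Sum ≈ 2.3104 → 2.310 bits.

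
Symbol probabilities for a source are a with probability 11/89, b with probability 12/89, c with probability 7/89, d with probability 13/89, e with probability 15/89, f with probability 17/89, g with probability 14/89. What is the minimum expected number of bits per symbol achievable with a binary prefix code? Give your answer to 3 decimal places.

2.809 bits/symbol

Repeatedly combine the two least-probable nodes; the expected code length is the sum of the merged weights.
merge 7/89 + 11/89 → 18/89
merge 12/89 + 13/89 → 25/89
merge 14/89 + 15/89 → 29/89
merge 17/89 + 18/89 → 35/89
merge 25/89 + 29/89 → 54/89
merge 35/89 + 54/89 → 1
L = 18/89 + 25/89 + 29/89 + 35/89 + 54/89 + 1 = 250/89 ≈ 2.809 bits/symbol.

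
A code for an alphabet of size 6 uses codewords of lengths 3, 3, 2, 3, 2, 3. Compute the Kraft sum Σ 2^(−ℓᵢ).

1

With common denominator 2^3 = 8: Σ 2^(−ℓᵢ) = 1/8 + 1/8 + 2/8 + 1/8 + 2/8 + 1/8 = 8/8 = 1.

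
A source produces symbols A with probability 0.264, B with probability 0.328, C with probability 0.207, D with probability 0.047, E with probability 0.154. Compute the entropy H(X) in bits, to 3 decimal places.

H = −Σ pᵢ log₂ pᵢ.
−0.264·log₂(0.264) = 0.5072
−0.328·log₂(0.328) = 0.5275
−0.207·log₂(0.207) = 0.4704
−0.047·log₂(0.047) = 0.2073
−0.154·log₂(0.154) = 0.4156
Sum ≈ 2.1281 → 2.128 bits.

2.128 bits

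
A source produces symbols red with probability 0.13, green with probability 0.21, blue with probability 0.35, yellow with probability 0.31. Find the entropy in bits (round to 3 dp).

1.909 bits

H = −Σ pᵢ log₂ pᵢ.
−0.13·log₂(0.13) = 0.3826
−0.21·log₂(0.21) = 0.4728
−0.35·log₂(0.35) = 0.5301
−0.31·log₂(0.31) = 0.5238
Sum ≈ 1.9094 → 1.909 bits.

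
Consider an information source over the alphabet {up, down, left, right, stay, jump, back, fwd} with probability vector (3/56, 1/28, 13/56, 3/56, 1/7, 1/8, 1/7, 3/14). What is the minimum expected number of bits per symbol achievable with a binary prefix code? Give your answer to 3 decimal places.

2.786 bits/symbol

Repeatedly combine the two least-probable nodes; the expected code length is the sum of the merged weights.
merge 1/28 + 3/56 → 5/56
merge 3/56 + 5/56 → 1/7
merge 1/8 + 1/7 → 15/56
merge 1/7 + 1/7 → 2/7
merge 3/14 + 13/56 → 25/56
merge 15/56 + 2/7 → 31/56
merge 25/56 + 31/56 → 1
L = 5/56 + 1/7 + 15/56 + 2/7 + 25/56 + 31/56 + 1 = 39/14 ≈ 2.786 bits/symbol.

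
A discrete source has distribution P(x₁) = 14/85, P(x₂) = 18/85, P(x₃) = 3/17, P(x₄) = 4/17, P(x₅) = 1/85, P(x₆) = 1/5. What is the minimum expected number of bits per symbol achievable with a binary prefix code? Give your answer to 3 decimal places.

2.529 bits/symbol

Repeatedly combine the two least-probable nodes; the expected code length is the sum of the merged weights.
merge 1/85 + 14/85 → 3/17
merge 3/17 + 3/17 → 6/17
merge 1/5 + 18/85 → 7/17
merge 4/17 + 6/17 → 10/17
merge 7/17 + 10/17 → 1
L = 3/17 + 6/17 + 7/17 + 10/17 + 1 = 43/17 ≈ 2.529 bits/symbol.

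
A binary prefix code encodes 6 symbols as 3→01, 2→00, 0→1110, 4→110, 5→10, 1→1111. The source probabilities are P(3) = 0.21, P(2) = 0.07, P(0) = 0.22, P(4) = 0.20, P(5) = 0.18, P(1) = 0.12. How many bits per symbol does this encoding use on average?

2.88 bits/symbol

L̄ = Σ pᵢ·ℓᵢ = 0.21·2 + 0.07·2 + 0.22·4 + 0.20·3 + 0.18·2 + 0.12·4 = 2.88 bits/symbol.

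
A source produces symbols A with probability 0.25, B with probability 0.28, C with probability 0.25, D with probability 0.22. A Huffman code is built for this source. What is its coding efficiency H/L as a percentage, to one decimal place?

99.7%

Entropy H = −Σ p log₂ p ≈ 1.9948 bits.
Huffman merges: 11/50+1/4→47/100; 1/4+7/25→53/100; 47/100+53/100→1. L = 2 ≈ 2.0000.
Efficiency = H/L = 1.9948/2.0000 = 99.7%.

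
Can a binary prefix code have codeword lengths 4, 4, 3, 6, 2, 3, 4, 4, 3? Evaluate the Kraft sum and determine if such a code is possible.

With common denominator 2^6 = 64: Σ 2^(−ℓᵢ) = 4/64 + 4/64 + 8/64 + 1/64 + 16/64 + 8/64 + 4/64 + 4/64 + 8/64 = 57/64 = 0.890625.
Kraft's inequality requires Σ ≤ 1; here Σ = 0.890625 ≤ 1, so such a prefix code exists.

0.890625; yes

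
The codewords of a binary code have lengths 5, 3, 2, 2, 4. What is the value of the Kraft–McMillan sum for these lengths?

0.71875

With common denominator 2^5 = 32: Σ 2^(−ℓᵢ) = 1/32 + 4/32 + 8/32 + 8/32 + 2/32 = 23/32 = 0.71875.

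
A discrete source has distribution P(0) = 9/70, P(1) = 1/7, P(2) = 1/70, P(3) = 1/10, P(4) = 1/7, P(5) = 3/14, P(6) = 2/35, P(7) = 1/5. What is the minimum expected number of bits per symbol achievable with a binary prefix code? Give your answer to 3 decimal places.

2.829 bits/symbol

Repeatedly combine the two least-probable nodes; the expected code length is the sum of the merged weights.
merge 1/70 + 2/35 → 1/14
merge 1/14 + 1/10 → 6/35
merge 9/70 + 1/7 → 19/70
merge 1/7 + 6/35 → 11/35
merge 1/5 + 3/14 → 29/70
merge 19/70 + 11/35 → 41/70
merge 29/70 + 41/70 → 1
L = 1/14 + 6/35 + 19/70 + 11/35 + 29/70 + 41/70 + 1 = 99/35 ≈ 2.829 bits/symbol.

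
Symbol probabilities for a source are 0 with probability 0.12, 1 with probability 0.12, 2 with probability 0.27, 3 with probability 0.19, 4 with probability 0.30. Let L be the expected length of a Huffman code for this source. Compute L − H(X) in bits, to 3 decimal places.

Entropy H = −Σ p log₂ p ≈ 2.2205 bits.
Huffman merges: 3/25+3/25→6/25; 19/100+6/25→43/100; 27/100+3/10→57/100; 43/100+57/100→1. L = 56/25 ≈ 2.2400.
L − H = 2.2400 − 2.2205 = 0.020 bits.

0.020 bits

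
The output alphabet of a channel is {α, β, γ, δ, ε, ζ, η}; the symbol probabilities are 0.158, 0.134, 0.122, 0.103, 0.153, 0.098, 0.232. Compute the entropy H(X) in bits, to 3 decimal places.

2.749 bits

H = −Σ pᵢ log₂ pᵢ.
−0.158·log₂(0.158) = 0.4206
−0.134·log₂(0.134) = 0.3886
−0.122·log₂(0.122) = 0.3703
−0.103·log₂(0.103) = 0.3378
−0.153·log₂(0.153) = 0.4144
−0.098·log₂(0.098) = 0.3284
−0.232·log₂(0.232) = 0.4890
Sum ≈ 2.7490 → 2.749 bits.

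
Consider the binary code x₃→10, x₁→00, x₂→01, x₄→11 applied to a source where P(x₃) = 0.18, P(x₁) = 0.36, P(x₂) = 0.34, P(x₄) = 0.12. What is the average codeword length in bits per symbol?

L̄ = Σ pᵢ·ℓᵢ = 0.18·2 + 0.36·2 + 0.34·2 + 0.12·2 = 2 bits/symbol.

2 bits/symbol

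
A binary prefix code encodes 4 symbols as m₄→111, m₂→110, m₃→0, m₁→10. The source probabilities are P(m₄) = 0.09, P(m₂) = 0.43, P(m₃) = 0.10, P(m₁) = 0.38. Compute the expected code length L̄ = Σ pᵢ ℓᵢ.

2.42 bits/symbol

L̄ = Σ pᵢ·ℓᵢ = 0.09·3 + 0.43·3 + 0.10·1 + 0.38·2 = 2.42 bits/symbol.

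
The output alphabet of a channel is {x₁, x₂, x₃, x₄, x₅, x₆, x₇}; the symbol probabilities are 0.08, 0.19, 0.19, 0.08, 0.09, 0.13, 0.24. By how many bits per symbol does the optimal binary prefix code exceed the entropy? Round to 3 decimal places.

Entropy H = −Σ p log₂ p ≈ 2.6829 bits.
Huffman merges: 2/25+2/25→4/25; 9/100+13/100→11/50; 4/25+19/100→7/20; 19/100+11/50→41/100; 6/25+7/20→59/100; 41/100+59/100→1. L = 273/100 ≈ 2.7300.
L − H = 2.7300 − 2.6829 = 0.047 bits.

0.047 bits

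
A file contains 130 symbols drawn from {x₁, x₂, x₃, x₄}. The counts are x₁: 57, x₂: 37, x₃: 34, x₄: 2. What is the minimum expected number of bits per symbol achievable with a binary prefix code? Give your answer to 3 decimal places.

Probabilities are the counts divided by 130.
Repeatedly combine the two least-probable nodes; the expected code length is the sum of the merged weights.
merge 1/65 + 17/65 → 18/65
merge 18/65 + 37/130 → 73/130
merge 57/130 + 73/130 → 1
L = 18/65 + 73/130 + 1 = 239/130 ≈ 1.838 bits/symbol.

1.838 bits/symbol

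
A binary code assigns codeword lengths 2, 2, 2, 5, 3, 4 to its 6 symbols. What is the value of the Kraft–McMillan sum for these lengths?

0.96875

With common denominator 2^5 = 32: Σ 2^(−ℓᵢ) = 8/32 + 8/32 + 8/32 + 1/32 + 4/32 + 2/32 = 31/32 = 0.96875.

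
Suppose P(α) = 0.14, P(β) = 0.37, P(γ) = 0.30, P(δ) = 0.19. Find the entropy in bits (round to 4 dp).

1.9042 bits

H = −Σ pᵢ log₂ pᵢ.
−0.14·log₂(0.14) = 0.3971
−0.37·log₂(0.37) = 0.5307
−0.30·log₂(0.30) = 0.5211
−0.19·log₂(0.19) = 0.4552
Sum ≈ 1.9042 → 1.9042 bits.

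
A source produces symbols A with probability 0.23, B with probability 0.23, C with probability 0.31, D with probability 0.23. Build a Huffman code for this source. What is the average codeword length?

2 bits/symbol

Repeatedly combine the two least-probable nodes; the expected code length is the sum of the merged weights.
merge 23/100 + 23/100 → 23/50
merge 23/100 + 31/100 → 27/50
merge 23/50 + 27/50 → 1
L = 23/50 + 27/50 + 1 = 2 bits/symbol.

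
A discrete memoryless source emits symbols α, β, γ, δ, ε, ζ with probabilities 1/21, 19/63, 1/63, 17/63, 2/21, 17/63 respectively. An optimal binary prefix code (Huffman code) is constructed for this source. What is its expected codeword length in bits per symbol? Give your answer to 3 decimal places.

2.222 bits/symbol

Repeatedly combine the two least-probable nodes; the expected code length is the sum of the merged weights.
merge 1/63 + 1/21 → 4/63
merge 4/63 + 2/21 → 10/63
merge 10/63 + 17/63 → 3/7
merge 17/63 + 19/63 → 4/7
merge 3/7 + 4/7 → 1
L = 4/63 + 10/63 + 3/7 + 4/7 + 1 = 20/9 ≈ 2.222 bits/symbol.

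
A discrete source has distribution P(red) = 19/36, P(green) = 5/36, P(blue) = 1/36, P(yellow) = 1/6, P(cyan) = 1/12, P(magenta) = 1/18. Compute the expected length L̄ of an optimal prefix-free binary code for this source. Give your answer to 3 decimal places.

2.028 bits/symbol

Repeatedly combine the two least-probable nodes; the expected code length is the sum of the merged weights.
merge 1/36 + 1/18 → 1/12
merge 1/12 + 1/12 → 1/6
merge 5/36 + 1/6 → 11/36
merge 1/6 + 11/36 → 17/36
merge 17/36 + 19/36 → 1
L = 1/12 + 1/6 + 11/36 + 17/36 + 1 = 73/36 ≈ 2.028 bits/symbol.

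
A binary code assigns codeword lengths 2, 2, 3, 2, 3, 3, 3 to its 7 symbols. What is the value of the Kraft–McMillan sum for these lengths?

1.25

With common denominator 2^3 = 8: Σ 2^(−ℓᵢ) = 2/8 + 2/8 + 1/8 + 2/8 + 1/8 + 1/8 + 1/8 = 10/8 = 1.25.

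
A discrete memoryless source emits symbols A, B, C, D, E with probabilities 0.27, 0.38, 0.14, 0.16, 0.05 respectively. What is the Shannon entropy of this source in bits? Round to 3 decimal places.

H = −Σ pᵢ log₂ pᵢ.
−0.27·log₂(0.27) = 0.5100
−0.38·log₂(0.38) = 0.5305
−0.14·log₂(0.14) = 0.3971
−0.16·log₂(0.16) = 0.4230
−0.05·log₂(0.05) = 0.2161
Sum ≈ 2.0767 → 2.077 bits.

2.077 bits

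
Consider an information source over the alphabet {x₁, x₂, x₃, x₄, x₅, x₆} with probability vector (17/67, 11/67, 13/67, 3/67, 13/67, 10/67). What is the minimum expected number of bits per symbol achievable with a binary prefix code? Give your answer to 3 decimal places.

2.552 bits/symbol

Repeatedly combine the two least-probable nodes; the expected code length is the sum of the merged weights.
merge 3/67 + 10/67 → 13/67
merge 11/67 + 13/67 → 24/67
merge 13/67 + 13/67 → 26/67
merge 17/67 + 24/67 → 41/67
merge 26/67 + 41/67 → 1
L = 13/67 + 24/67 + 26/67 + 41/67 + 1 = 171/67 ≈ 2.552 bits/symbol.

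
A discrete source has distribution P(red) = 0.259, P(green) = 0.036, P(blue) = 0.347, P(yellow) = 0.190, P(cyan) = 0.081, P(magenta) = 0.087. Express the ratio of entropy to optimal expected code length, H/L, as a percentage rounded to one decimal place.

97.5%

Entropy H = −Σ p log₂ p ≈ 2.2627 bits.
Huffman merges: 9/250+81/1000→117/1000; 87/1000+117/1000→51/250; 19/100+51/250→197/500; 259/1000+347/1000→303/500; 197/500+303/500→1. L = 2321/1000 ≈ 2.3210.
Efficiency = H/L = 2.2627/2.3210 = 97.5%.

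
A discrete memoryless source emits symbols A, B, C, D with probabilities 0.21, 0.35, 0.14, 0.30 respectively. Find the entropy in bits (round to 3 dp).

H = −Σ pᵢ log₂ pᵢ.
−0.21·log₂(0.21) = 0.4728
−0.35·log₂(0.35) = 0.5301
−0.14·log₂(0.14) = 0.3971
−0.30·log₂(0.30) = 0.5211
Sum ≈ 1.9211 → 1.921 bits.

1.921 bits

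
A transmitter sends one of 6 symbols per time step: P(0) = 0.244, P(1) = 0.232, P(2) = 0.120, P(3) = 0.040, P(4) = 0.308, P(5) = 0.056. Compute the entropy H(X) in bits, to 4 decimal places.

2.2945 bits

H = −Σ pᵢ log₂ pᵢ.
−0.244·log₂(0.244) = 0.4966
−0.232·log₂(0.232) = 0.4890
−0.120·log₂(0.120) = 0.3671
−0.040·log₂(0.040) = 0.1858
−0.308·log₂(0.308) = 0.5233
−0.056·log₂(0.056) = 0.2329
Sum ≈ 2.2945 → 2.2945 bits.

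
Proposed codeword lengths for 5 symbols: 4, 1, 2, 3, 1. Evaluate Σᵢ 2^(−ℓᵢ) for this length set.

With common denominator 2^4 = 16: Σ 2^(−ℓᵢ) = 1/16 + 8/16 + 4/16 + 2/16 + 8/16 = 23/16 = 1.4375.

1.4375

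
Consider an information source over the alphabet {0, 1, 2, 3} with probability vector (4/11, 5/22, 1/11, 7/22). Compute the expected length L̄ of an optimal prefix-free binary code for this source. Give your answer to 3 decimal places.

1.955 bits/symbol

Repeatedly combine the two least-probable nodes; the expected code length is the sum of the merged weights.
merge 1/11 + 5/22 → 7/22
merge 7/22 + 7/22 → 7/11
merge 4/11 + 7/11 → 1
L = 7/22 + 7/11 + 1 = 43/22 ≈ 1.955 bits/symbol.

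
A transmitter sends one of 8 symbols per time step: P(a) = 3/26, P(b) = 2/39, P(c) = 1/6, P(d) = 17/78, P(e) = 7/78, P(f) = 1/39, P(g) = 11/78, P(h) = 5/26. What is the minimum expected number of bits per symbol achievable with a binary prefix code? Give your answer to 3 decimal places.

2.833 bits/symbol

Repeatedly combine the two least-probable nodes; the expected code length is the sum of the merged weights.
merge 1/39 + 2/39 → 1/13
merge 1/13 + 7/78 → 1/6
merge 3/26 + 11/78 → 10/39
merge 1/6 + 1/6 → 1/3
merge 5/26 + 17/78 → 16/39
merge 10/39 + 1/3 → 23/39
merge 16/39 + 23/39 → 1
L = 1/13 + 1/6 + 10/39 + 1/3 + 16/39 + 23/39 + 1 = 17/6 ≈ 2.833 bits/symbol.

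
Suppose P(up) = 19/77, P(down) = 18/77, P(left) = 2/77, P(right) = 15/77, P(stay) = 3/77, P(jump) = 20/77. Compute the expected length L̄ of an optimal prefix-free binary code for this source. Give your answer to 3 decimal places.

Repeatedly combine the two least-probable nodes; the expected code length is the sum of the merged weights.
merge 2/77 + 3/77 → 5/77
merge 5/77 + 15/77 → 20/77
merge 18/77 + 19/77 → 37/77
merge 20/77 + 20/77 → 40/77
merge 37/77 + 40/77 → 1
L = 5/77 + 20/77 + 37/77 + 40/77 + 1 = 179/77 ≈ 2.325 bits/symbol.

2.325 bits/symbol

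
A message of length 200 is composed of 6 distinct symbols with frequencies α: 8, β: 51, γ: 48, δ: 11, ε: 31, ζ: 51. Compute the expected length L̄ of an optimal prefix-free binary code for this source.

2.345 bits/symbol

Probabilities are the counts divided by 200.
Repeatedly combine the two least-probable nodes; the expected code length is the sum of the merged weights.
merge 1/25 + 11/200 → 19/200
merge 19/200 + 31/200 → 1/4
merge 6/25 + 1/4 → 49/100
merge 51/200 + 51/200 → 51/100
merge 49/100 + 51/100 → 1
L = 19/200 + 1/4 + 49/100 + 51/100 + 1 = 469/200 = 2.345 bits/symbol.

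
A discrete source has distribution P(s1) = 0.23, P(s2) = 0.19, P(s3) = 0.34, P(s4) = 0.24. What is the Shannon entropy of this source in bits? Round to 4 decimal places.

H = −Σ pᵢ log₂ pᵢ.
−0.23·log₂(0.23) = 0.4877
−0.19·log₂(0.19) = 0.4552
−0.34·log₂(0.34) = 0.5292
−0.24·log₂(0.24) = 0.4941
Sum ≈ 1.9662 → 1.9662 bits.

1.9662 bits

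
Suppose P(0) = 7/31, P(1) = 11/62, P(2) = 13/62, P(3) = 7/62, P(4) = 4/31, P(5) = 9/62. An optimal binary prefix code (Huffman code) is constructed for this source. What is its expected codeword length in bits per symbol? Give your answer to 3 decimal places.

2.565 bits/symbol

Repeatedly combine the two least-probable nodes; the expected code length is the sum of the merged weights.
merge 7/62 + 4/31 → 15/62
merge 9/62 + 11/62 → 10/31
merge 13/62 + 7/31 → 27/62
merge 15/62 + 10/31 → 35/62
merge 27/62 + 35/62 → 1
L = 15/62 + 10/31 + 27/62 + 35/62 + 1 = 159/62 ≈ 2.565 bits/symbol.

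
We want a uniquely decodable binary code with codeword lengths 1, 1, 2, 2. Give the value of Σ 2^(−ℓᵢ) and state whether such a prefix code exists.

1.5; no

With common denominator 2^2 = 4: Σ 2^(−ℓᵢ) = 2/4 + 2/4 + 1/4 + 1/4 = 6/4 = 1.5.
Kraft's inequality requires Σ ≤ 1; here Σ = 1.5 > 1, so no such prefix code exists.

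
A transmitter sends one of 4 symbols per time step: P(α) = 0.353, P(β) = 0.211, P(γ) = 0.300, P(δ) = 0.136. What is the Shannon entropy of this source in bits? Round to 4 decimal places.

H = −Σ pᵢ log₂ pᵢ.
−0.353·log₂(0.353) = 0.5303
−0.211·log₂(0.211) = 0.4736
−0.300·log₂(0.300) = 0.5211
−0.136·log₂(0.136) = 0.3915
Sum ≈ 1.9165 → 1.9165 bits.

1.9165 bits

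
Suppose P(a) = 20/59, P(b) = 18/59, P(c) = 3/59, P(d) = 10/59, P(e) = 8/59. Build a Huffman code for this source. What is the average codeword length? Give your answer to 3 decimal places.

Repeatedly combine the two least-probable nodes; the expected code length is the sum of the merged weights.
merge 3/59 + 8/59 → 11/59
merge 10/59 + 11/59 → 21/59
merge 18/59 + 20/59 → 38/59
merge 21/59 + 38/59 → 1
L = 11/59 + 21/59 + 38/59 + 1 = 129/59 ≈ 2.186 bits/symbol.

2.186 bits/symbol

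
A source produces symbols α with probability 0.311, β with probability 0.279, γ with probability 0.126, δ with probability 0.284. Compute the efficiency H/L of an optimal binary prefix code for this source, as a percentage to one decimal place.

Entropy H = −Σ p log₂ p ≈ 1.9302 bits.
Huffman merges: 63/500+279/1000→81/200; 71/250+311/1000→119/200; 81/200+119/200→1. L = 2 ≈ 2.0000.
Efficiency = H/L = 1.9302/2.0000 = 96.5%.

96.5%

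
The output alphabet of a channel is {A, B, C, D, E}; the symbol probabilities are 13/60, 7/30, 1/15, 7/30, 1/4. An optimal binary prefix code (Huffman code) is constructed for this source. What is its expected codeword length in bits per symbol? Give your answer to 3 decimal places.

Repeatedly combine the two least-probable nodes; the expected code length is the sum of the merged weights.
merge 1/15 + 13/60 → 17/60
merge 7/30 + 7/30 → 7/15
merge 1/4 + 17/60 → 8/15
merge 7/15 + 8/15 → 1
L = 17/60 + 7/15 + 8/15 + 1 = 137/60 ≈ 2.283 bits/symbol.

2.283 bits/symbol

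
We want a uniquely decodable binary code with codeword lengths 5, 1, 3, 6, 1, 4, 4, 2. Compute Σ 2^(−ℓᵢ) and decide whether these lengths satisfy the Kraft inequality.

With common denominator 2^6 = 64: Σ 2^(−ℓᵢ) = 2/64 + 32/64 + 8/64 + 1/64 + 32/64 + 4/64 + 4/64 + 16/64 = 99/64 = 1.546875.
Kraft's inequality requires Σ ≤ 1; here Σ = 1.546875 > 1, so no such prefix code exists.

1.546875; no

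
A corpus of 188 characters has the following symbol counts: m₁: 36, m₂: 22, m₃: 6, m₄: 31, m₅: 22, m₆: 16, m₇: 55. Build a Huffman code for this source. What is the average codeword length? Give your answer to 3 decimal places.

2.633 bits/symbol

Probabilities are the counts divided by 188.
Repeatedly combine the two least-probable nodes; the expected code length is the sum of the merged weights.
merge 3/94 + 4/47 → 11/94
merge 11/94 + 11/94 → 11/47
merge 11/94 + 31/188 → 53/188
merge 9/47 + 11/47 → 20/47
merge 53/188 + 55/188 → 27/47
merge 20/47 + 27/47 → 1
L = 11/94 + 11/47 + 53/188 + 20/47 + 27/47 + 1 = 495/188 ≈ 2.633 bits/symbol.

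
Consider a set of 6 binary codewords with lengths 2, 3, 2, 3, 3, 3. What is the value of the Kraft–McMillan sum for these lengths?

With common denominator 2^3 = 8: Σ 2^(−ℓᵢ) = 2/8 + 1/8 + 2/8 + 1/8 + 1/8 + 1/8 = 8/8 = 1.

1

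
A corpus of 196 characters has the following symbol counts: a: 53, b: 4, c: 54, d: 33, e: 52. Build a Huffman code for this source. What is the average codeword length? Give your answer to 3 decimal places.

Probabilities are the counts divided by 196.
Repeatedly combine the two least-probable nodes; the expected code length is the sum of the merged weights.
merge 1/49 + 33/196 → 37/196
merge 37/196 + 13/49 → 89/196
merge 53/196 + 27/98 → 107/196
merge 89/196 + 107/196 → 1
L = 37/196 + 89/196 + 107/196 + 1 = 429/196 ≈ 2.189 bits/symbol.

2.189 bits/symbol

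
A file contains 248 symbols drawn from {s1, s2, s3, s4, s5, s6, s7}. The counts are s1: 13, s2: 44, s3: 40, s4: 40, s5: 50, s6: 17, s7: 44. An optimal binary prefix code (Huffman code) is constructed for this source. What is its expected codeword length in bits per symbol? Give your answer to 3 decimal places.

Probabilities are the counts divided by 248.
Repeatedly combine the two least-probable nodes; the expected code length is the sum of the merged weights.
merge 13/248 + 17/248 → 15/124
merge 15/124 + 5/31 → 35/124
merge 5/31 + 11/62 → 21/62
merge 11/62 + 25/124 → 47/124
merge 35/124 + 21/62 → 77/124
merge 47/124 + 77/124 → 1
L = 15/124 + 35/124 + 21/62 + 47/124 + 77/124 + 1 = 85/31 ≈ 2.742 bits/symbol.

2.742 bits/symbol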